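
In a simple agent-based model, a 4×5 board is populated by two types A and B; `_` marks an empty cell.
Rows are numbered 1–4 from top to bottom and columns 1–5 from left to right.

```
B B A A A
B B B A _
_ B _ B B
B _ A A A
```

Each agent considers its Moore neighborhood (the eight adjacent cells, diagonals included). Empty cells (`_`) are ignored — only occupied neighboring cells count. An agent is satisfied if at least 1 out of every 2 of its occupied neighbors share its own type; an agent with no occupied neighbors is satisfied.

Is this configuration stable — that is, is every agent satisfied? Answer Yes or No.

No

Row 1: (1,1)B 3/3 satisfied · (1,2)B 4/5 satisfied · (1,3)A 2/5 not · (1,4)A 3/4 satisfied · (1,5)A 2/2 satisfied
Row 2: (2,1)B 4/4 satisfied · (2,2)B 5/6 satisfied · (2,3)B 4/7 satisfied · (2,4)A 3/6 satisfied
Row 3: (3,2)B 4/5 satisfied · (3,4)B 2/6 not · (3,5)B 1/4 not
Row 4: (4,1)B 1/1 satisfied · (4,3)A 1/3 not · (4,4)A 2/4 satisfied · (4,5)A 1/3 not
For instance (1,3) has only 2/5 same-type neighbors, below 1/2.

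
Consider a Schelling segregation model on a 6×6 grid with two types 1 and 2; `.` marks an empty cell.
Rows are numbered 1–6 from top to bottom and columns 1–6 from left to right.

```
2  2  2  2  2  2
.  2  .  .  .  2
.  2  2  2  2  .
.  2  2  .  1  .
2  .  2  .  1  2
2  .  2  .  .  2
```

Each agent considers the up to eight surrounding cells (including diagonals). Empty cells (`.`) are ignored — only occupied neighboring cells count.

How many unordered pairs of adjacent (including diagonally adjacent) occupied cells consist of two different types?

5

Scan each occupied cell's neighbors to the right and below (and the two forward diagonals) so each pair is counted once.
From row 1: 0 unlike of 10 pairs (running 0/10).
From row 2: 0 unlike of 3 pairs (running 0/13).
From row 3: 2 unlike of 10 pairs (running 2/23).
From row 4: 1 unlike of 6 pairs (running 3/29).
From row 5: 2 unlike of 5 pairs (running 5/34).
Total adjacent occupied pairs: 34; unlike-type pairs: 5.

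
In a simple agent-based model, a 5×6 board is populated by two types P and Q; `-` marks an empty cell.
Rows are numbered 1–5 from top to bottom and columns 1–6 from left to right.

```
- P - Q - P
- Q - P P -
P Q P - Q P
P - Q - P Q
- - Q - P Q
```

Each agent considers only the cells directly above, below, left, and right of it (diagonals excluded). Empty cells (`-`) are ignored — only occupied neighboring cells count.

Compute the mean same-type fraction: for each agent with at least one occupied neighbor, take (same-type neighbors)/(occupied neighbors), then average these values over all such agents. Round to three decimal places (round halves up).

0.382

Row 1: (1,2)P 0/1 · (1,4)Q 0/1 · (1,6)P — no occupied neighbors
Row 2: (2,2)Q 1/2 · (2,4)P 1/2 · (2,5)P 1/2
Row 3: (3,1)P 1/2 · (3,2)Q 1/3 · (3,3)P 0/2 · (3,5)Q 0/3 · (3,6)P 0/2
Row 4: (4,1)P 1/1 · (4,3)Q 1/2 · (4,5)P 1/3 · (4,6)Q 1/3
Row 5: (5,3)Q 1/1 · (5,5)P 1/2 · (5,6)Q 1/2
Sum over 17 agents: 0/1 + 0/1 + 1/2 + 1/2 + 1/2 + 1/2 + 1/3 + 0/2 + 0/3 + 0/2 + 1/1 + 1/2 + 1/3 + 1/3 + 1/1 + 1/2 + 1/2 = 13/2; mean = 13/2 ÷ 17 = 13/34 = 0.382352… → 0.382.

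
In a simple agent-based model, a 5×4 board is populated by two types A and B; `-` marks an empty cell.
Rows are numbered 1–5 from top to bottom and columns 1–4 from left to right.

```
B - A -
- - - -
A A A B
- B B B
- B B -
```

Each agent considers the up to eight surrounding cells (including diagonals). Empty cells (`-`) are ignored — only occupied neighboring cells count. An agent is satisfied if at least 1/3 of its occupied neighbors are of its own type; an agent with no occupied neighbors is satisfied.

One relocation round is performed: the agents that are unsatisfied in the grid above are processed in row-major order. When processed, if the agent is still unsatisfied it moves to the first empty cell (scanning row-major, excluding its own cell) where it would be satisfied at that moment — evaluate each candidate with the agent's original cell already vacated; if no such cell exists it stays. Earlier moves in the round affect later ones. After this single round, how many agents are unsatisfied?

1

Initially unsatisfied (in order): (3,3).
  (3,3) → (1,2).
Resulting grid:
B A A -
- - - -
A A - B
- B B B
- B B -
Unsatisfied now: (1,1).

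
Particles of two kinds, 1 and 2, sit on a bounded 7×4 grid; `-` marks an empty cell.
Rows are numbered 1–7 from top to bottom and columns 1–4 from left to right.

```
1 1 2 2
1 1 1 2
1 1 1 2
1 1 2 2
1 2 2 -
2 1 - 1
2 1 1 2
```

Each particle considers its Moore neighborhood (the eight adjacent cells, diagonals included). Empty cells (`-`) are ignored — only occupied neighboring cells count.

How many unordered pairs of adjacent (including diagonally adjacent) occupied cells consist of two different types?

Scan each occupied cell's neighbors to the right and below (and the two forward diagonals) so each pair is counted once.
From row 1: 4 unlike of 13 pairs (running 4/13).
From row 2: 3 unlike of 13 pairs (running 7/26).
From row 3: 4 unlike of 13 pairs (running 11/39).
From row 4: 4 unlike of 11 pairs (running 15/50).
From row 5: 5 unlike of 8 pairs (running 20/58).
From row 6: 4 unlike of 8 pairs (running 24/66).
From row 7: 2 unlike of 3 pairs (running 26/69).
Total adjacent occupied pairs: 69; unlike-type pairs: 26.

26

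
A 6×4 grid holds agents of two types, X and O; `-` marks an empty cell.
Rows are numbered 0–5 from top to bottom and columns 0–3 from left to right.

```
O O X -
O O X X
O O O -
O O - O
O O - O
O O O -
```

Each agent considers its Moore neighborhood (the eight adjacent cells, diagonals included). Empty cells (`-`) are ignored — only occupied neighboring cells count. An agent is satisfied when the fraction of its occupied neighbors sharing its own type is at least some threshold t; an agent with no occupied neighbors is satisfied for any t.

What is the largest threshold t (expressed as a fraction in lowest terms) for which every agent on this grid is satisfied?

Row 0: (0,0)O 3/3 · (0,1)O 3/5 · (0,2)X 2/4
Row 1: (1,0)O 5/5 · (1,1)O 6/8 · (1,2)X 2/6 · (1,3)X 2/3
Row 2: (2,0)O 5/5 · (2,1)O 6/7 · (2,2)O 4/6
Row 3: (3,0)O 5/5 · (3,1)O 6/6 · (3,3)O 2/2
Row 4: (4,0)O 5/5 · (4,1)O 6/6 · (4,3)O 2/2
Row 5: (5,0)O 3/3 · (5,1)O 4/4 · (5,2)O 3/3
The smallest same-type fraction is 2/6 at (1,2), which reduces to 1/3. Any threshold above that leaves this agent unsatisfied.

1/3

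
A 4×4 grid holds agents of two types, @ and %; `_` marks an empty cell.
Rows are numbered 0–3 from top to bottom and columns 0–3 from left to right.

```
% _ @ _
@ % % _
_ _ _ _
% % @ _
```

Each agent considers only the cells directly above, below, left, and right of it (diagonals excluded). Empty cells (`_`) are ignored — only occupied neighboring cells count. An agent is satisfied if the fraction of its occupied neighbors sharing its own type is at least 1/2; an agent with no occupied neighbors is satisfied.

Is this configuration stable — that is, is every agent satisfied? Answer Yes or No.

Row 0: (0,0)% 0/1 unhappy · (0,2)@ 0/1 unhappy
Row 1: (1,0)@ 0/2 unhappy · (1,1)% 1/2 ok · (1,2)% 1/2 ok
Row 3: (3,0)% 1/1 ok · (3,1)% 1/2 ok · (3,2)@ 0/1 unhappy
For instance (0,0) has only 0/1 same-type neighbors, below 1/2.

No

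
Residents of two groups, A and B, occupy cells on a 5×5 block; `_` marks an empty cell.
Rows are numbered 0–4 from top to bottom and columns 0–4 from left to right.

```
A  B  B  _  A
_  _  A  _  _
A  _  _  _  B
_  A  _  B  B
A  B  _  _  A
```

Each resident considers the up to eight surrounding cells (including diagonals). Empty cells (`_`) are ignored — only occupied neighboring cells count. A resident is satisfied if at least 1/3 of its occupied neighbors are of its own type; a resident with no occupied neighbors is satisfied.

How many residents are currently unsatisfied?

(0,0)A 0/1 unhappy
(0,1)B 1/3 ok
(0,2)B 1/2 ok
(0,4)A 0/0 ok
(1,2)A 0/2 unhappy
(2,0)A 1/1 ok
(2,4)B 2/2 ok
(3,1)A 2/3 ok
(3,3)B 2/3 ok
(3,4)B 2/3 ok
(4,0)A 1/2 ok
(4,1)B 0/2 unhappy
(4,4)A 0/2 unhappy
Unsatisfied: (0,0), (1,2), (4,1), (4,4) — 4 in total.

4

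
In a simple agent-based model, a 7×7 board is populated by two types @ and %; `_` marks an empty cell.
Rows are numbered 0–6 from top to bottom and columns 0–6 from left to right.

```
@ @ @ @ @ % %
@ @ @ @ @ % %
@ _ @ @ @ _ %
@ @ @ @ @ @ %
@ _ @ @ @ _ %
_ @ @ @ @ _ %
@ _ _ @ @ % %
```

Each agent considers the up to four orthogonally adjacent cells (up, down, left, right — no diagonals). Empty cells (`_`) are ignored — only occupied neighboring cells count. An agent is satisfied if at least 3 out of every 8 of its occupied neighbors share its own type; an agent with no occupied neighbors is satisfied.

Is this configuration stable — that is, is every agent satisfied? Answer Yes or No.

Row 0: (0,0)@ 2/2 ✓ · (0,1)@ 3/3 ✓ · (0,2)@ 3/3 ✓ · (0,3)@ 3/3 ✓ · (0,4)@ 2/3 ✓ · (0,5)% 2/3 ✓ · (0,6)% 2/2 ✓
Row 1: (1,0)@ 3/3 ✓ · (1,1)@ 3/3 ✓ · (1,2)@ 4/4 ✓ · (1,3)@ 4/4 ✓ · (1,4)@ 3/4 ✓ · (1,5)% 2/3 ✓ · (1,6)% 3/3 ✓
Row 2: (2,0)@ 2/2 ✓ · (2,2)@ 3/3 ✓ · (2,3)@ 4/4 ✓ · (2,4)@ 3/3 ✓ · (2,6)% 2/2 ✓
Row 3: (3,0)@ 3/3 ✓ · (3,1)@ 2/2 ✓ · (3,2)@ 4/4 ✓ · (3,3)@ 4/4 ✓ · (3,4)@ 4/4 ✓ · (3,5)@ 1/2 ✓ · (3,6)% 2/3 ✓
Row 4: (4,0)@ 1/1 ✓ · (4,2)@ 3/3 ✓ · (4,3)@ 4/4 ✓ · (4,4)@ 3/3 ✓ · (4,6)% 2/2 ✓
Row 5: (5,1)@ 1/1 ✓ · (5,2)@ 3/3 ✓ · (5,3)@ 4/4 ✓ · (5,4)@ 3/3 ✓ · (5,6)% 2/2 ✓
Row 6: (6,0)@ 0/0 ✓ · (6,3)@ 2/2 ✓ · (6,4)@ 2/3 ✓ · (6,5)% 1/2 ✓ · (6,6)% 2/2 ✓
All meet the threshold, so the configuration is stable.

Yes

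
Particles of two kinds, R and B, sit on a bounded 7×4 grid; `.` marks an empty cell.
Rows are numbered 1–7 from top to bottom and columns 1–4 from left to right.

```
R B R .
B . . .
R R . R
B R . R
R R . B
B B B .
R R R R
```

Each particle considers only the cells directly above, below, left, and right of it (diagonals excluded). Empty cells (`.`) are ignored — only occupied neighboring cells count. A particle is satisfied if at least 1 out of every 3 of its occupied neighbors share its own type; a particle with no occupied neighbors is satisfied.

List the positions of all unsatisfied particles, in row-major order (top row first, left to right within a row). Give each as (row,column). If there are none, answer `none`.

(1,1), (1,2), (1,3), (2,1), (4,1), (5,4)

(1,1)R 0/2 unhappy
(1,2)B 0/2 unhappy
(1,3)R 0/1 unhappy
(2,1)B 0/2 unhappy
(3,1)R 1/3 ok
(3,2)R 2/2 ok
(3,4)R 1/1 ok
(4,1)B 0/3 unhappy
(4,2)R 2/3 ok
(4,4)R 1/2 ok
(5,1)R 1/3 ok
(5,2)R 2/3 ok
(5,4)B 0/1 unhappy
(6,1)B 1/3 ok
(6,2)B 2/4 ok
(6,3)B 1/2 ok
(7,1)R 1/2 ok
(7,2)R 2/3 ok
(7,3)R 2/3 ok
(7,4)R 1/1 ok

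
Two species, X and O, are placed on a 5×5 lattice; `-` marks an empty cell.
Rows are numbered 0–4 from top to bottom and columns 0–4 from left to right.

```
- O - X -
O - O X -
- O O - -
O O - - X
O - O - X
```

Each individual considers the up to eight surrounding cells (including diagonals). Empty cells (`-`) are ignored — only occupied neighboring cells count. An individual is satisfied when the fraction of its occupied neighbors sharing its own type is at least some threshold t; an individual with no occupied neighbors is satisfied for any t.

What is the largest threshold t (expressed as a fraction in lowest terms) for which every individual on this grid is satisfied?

Row 0: (0,1)O 2/2 · (0,3)X 1/2
Row 1: (1,0)O 2/2 · (1,2)O 3/5 · (1,3)X 1/3
Row 2: (2,1)O 5/5 · (2,2)O 3/4
Row 3: (3,0)O 3/3 · (3,1)O 5/5 · (3,4)X 1/1
Row 4: (4,0)O 2/2 · (4,2)O 1/1 · (4,4)X 1/1
The smallest same-type fraction is 1/3 at (1,3), which reduces to 1/3. Any threshold above that leaves this individual unsatisfied.

1/3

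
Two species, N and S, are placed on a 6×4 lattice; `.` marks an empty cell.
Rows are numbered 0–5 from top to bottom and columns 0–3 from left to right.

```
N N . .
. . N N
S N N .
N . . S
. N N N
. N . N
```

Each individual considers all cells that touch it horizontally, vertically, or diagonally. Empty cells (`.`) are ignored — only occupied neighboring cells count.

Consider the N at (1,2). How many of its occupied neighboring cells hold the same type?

Occupied neighbors of (1,2): (0,1)=N, (1,3)=N, (2,1)=N, (2,2)=N.
Same type (N): 4 of 4.

4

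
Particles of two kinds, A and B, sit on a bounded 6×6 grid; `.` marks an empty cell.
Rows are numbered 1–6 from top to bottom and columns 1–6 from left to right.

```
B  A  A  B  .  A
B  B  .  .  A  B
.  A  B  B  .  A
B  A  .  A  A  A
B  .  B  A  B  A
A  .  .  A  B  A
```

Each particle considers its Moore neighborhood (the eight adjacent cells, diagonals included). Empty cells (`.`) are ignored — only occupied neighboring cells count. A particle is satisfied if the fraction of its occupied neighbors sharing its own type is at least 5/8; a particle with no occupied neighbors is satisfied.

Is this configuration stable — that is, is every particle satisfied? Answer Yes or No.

No

(1,1)B 2/3 satisfied
(1,2)A 1/4 not
(1,3)A 1/3 not
(1,4)B 0/2 not
(1,6)A 1/2 not
(2,1)B 2/4 not
(2,2)B 3/6 not
(2,5)A 2/5 not
(2,6)B 0/3 not
(3,2)A 1/5 not
(3,3)B 2/5 not
(3,4)B 1/4 not
(3,6)A 3/4 satisfied
(4,1)B 1/3 not
(4,2)A 1/5 not
(4,4)A 2/6 not
(4,5)A 5/7 satisfied
(4,6)A 3/4 satisfied
(5,1)B 1/3 not
(5,3)B 0/4 not
(5,4)A 3/6 not
(5,5)B 1/8 not
(5,6)A 3/5 not
(6,1)A 0/1 not
(6,4)A 1/4 not
(6,5)B 1/5 not
(6,6)A 1/3 not
For instance (1,2) has only 1/4 same-type neighbors, below 5/8.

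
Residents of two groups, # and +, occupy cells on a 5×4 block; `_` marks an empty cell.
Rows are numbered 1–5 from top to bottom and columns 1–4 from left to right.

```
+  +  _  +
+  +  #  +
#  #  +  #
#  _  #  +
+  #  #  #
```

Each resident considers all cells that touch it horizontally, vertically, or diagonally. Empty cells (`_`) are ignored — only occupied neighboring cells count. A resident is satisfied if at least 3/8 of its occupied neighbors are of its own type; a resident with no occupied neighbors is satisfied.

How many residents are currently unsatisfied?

Row 1: (1,1)+ 3/3 ✓ · (1,2)+ 3/4 ✓ · (1,4)+ 1/2 ✓
Row 2: (2,1)+ 3/5 ✓ · (2,2)+ 4/7 ✓ · (2,3)# 2/7 ✗ · (2,4)+ 2/4 ✓
Row 3: (3,1)# 2/4 ✓ · (3,2)# 4/7 ✓ · (3,3)+ 3/7 ✓ · (3,4)# 2/5 ✓
Row 4: (4,1)# 3/4 ✓ · (4,3)# 5/7 ✓ · (4,4)+ 1/5 ✗
Row 5: (5,1)+ 0/2 ✗ · (5,2)# 3/4 ✓ · (5,3)# 3/4 ✓ · (5,4)# 2/3 ✓
Unsatisfied: (2,3), (4,4), (5,1) — 3 in total.

3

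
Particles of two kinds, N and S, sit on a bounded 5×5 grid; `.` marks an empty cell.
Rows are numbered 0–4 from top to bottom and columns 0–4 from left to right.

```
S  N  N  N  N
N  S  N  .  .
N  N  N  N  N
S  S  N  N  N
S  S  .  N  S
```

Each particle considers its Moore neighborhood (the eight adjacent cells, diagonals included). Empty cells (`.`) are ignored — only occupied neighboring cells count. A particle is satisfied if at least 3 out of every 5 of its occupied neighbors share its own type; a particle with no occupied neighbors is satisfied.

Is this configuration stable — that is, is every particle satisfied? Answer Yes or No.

Row 0: (0,0)S 1/3 unhappy · (0,1)N 3/5 ok · (0,2)N 3/4 ok · (0,3)N 3/3 ok · (0,4)N 1/1 ok
Row 1: (1,0)N 3/5 ok · (1,1)S 1/8 unhappy · (1,2)N 6/7 ok
Row 2: (2,0)N 2/5 unhappy · (2,1)N 5/8 ok · (2,2)N 5/7 ok · (2,3)N 6/6 ok · (2,4)N 3/3 ok
Row 3: (3,0)S 3/5 ok · (3,1)S 3/7 unhappy · (3,2)N 5/7 ok · (3,3)N 6/7 ok · (3,4)N 4/5 ok
Row 4: (4,0)S 3/3 ok · (4,1)S 3/4 ok · (4,3)N 3/4 ok · (4,4)S 0/3 unhappy
For instance (0,0) has only 1/3 same-type neighbors, below 3/5.

No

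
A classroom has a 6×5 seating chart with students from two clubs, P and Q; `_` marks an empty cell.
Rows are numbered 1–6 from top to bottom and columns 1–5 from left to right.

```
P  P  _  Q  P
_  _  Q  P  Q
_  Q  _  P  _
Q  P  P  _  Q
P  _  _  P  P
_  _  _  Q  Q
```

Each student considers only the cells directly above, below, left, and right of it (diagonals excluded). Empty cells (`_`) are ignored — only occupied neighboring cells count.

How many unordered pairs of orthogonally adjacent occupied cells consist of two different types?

Scan each occupied cell's neighbors to the right and below so each pair is counted once.
From row 1: 3 unlike of 4 pairs (running 3/4).
From row 2: 2 unlike of 3 pairs (running 5/7).
From row 3: 1 unlike of 1 pairs (running 6/8).
From row 4: 3 unlike of 4 pairs (running 9/12).
From row 5: 2 unlike of 3 pairs (running 11/15).
From row 6: 0 unlike of 1 pairs (running 11/16).
Total adjacent occupied pairs: 16; unlike-type pairs: 11.

11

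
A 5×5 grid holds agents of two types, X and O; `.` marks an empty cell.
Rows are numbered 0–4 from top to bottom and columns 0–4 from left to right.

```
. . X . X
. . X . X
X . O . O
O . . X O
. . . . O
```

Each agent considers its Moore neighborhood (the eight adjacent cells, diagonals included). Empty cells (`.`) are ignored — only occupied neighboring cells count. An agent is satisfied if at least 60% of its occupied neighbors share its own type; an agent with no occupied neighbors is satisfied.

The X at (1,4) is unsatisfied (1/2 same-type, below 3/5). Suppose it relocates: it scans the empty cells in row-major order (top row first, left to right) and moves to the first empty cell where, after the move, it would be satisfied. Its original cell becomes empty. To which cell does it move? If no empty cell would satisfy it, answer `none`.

(0,0)

Vacating (1,4). Empty cells in order:
  (0,0): 0/0 same-type → satisfied — stop here.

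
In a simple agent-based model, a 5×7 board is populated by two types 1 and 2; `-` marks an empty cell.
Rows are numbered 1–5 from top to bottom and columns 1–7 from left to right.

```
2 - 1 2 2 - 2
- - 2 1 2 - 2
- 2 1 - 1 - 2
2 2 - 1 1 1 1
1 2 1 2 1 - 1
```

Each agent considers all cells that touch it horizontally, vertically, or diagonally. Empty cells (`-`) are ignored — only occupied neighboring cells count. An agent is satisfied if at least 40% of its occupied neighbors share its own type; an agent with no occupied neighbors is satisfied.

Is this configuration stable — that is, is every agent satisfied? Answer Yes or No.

No

Row 1: (1,1)2 0/0 ✓ · (1,3)1 1/3 ✗ · (1,4)2 3/5 ✓ · (1,5)2 2/3 ✓ · (1,7)2 1/1 ✓
Row 2: (2,3)2 2/5 ✓ · (2,4)1 3/7 ✓ · (2,5)2 2/4 ✓ · (2,7)2 2/2 ✓
Row 3: (3,2)2 3/4 ✓ · (3,3)1 2/5 ✓ · (3,5)1 4/5 ✓ · (3,7)2 1/3 ✗
Row 4: (4,1)2 3/4 ✓ · (4,2)2 3/6 ✓ · (4,4)1 5/6 ✓ · (4,5)1 4/5 ✓ · (4,6)1 5/6 ✓ · (4,7)1 2/3 ✓
Row 5: (5,1)1 0/3 ✗ · (5,2)2 2/4 ✓ · (5,3)1 1/4 ✗ · (5,4)2 0/4 ✗ · (5,5)1 3/4 ✓ · (5,7)1 2/2 ✓
For instance (1,3) has only 1/3 same-type neighbors, below 2/5.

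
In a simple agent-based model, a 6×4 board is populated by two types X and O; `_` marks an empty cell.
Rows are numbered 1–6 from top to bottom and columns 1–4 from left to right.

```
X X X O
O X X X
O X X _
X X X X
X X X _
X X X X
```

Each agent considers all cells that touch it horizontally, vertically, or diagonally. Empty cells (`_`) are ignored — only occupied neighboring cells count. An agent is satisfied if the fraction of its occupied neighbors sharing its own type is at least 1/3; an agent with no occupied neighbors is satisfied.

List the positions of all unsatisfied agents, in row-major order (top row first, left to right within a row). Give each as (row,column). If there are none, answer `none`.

(1,1)X 2/3 ✓
(1,2)X 4/5 ✓
(1,3)X 4/5 ✓
(1,4)O 0/3 ✗
(2,1)O 1/5 ✗
(2,2)X 6/8 ✓
(2,3)X 6/7 ✓
(2,4)X 3/4 ✓
(3,1)O 1/5 ✗
(3,2)X 6/8 ✓
(3,3)X 7/7 ✓
(4,1)X 4/5 ✓
(4,2)X 7/8 ✓
(4,3)X 6/6 ✓
(4,4)X 3/3 ✓
(5,1)X 5/5 ✓
(5,2)X 8/8 ✓
(5,3)X 7/7 ✓
(6,1)X 3/3 ✓
(6,2)X 5/5 ✓
(6,3)X 4/4 ✓
(6,4)X 2/2 ✓

(1,4), (2,1), (3,1)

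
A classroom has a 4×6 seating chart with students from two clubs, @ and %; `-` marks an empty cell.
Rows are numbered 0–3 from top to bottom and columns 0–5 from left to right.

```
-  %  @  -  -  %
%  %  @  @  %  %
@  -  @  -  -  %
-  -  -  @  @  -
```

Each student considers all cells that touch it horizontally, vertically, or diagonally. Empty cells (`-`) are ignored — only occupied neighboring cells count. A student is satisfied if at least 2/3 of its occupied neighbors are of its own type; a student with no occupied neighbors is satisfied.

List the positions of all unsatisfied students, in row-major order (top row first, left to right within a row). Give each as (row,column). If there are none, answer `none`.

(0,1), (0,2), (1,1), (1,2), (2,0), (3,4)

Row 0: (0,1)% 2/4 unhappy · (0,2)@ 2/4 unhappy · (0,5)% 2/2 ok
Row 1: (1,0)% 2/3 ok · (1,1)% 2/6 unhappy · (1,2)@ 3/5 unhappy · (1,3)@ 3/4 ok · (1,4)% 3/4 ok · (1,5)% 3/3 ok
Row 2: (2,0)@ 0/2 unhappy · (2,2)@ 3/4 ok · (2,5)% 2/3 ok
Row 3: (3,3)@ 2/2 ok · (3,4)@ 1/2 unhappy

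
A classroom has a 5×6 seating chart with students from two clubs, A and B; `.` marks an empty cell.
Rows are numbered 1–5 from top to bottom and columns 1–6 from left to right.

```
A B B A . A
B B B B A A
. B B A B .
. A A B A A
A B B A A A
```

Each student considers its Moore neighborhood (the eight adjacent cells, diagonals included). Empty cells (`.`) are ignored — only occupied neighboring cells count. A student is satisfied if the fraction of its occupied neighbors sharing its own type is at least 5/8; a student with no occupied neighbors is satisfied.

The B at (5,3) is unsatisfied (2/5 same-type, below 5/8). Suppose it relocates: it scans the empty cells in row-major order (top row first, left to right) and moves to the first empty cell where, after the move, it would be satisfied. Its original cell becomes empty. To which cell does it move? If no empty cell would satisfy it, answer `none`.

(3,1)

Vacating (5,3). Empty cells in order:
  (1,5): 1/5 same-type → still unsatisfied.
  (3,1): 3/4 same-type → satisfied — stop here.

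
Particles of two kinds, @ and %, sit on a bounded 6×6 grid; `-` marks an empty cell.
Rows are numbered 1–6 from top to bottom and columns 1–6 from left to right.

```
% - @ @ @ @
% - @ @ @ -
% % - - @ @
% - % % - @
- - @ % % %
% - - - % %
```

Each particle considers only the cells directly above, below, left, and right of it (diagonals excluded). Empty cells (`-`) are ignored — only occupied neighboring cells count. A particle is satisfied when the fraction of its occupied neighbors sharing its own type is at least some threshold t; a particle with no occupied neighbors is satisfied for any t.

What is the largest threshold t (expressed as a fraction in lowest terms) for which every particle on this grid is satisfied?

0/1

(1,1)% 1/1
(1,3)@ 2/2
(1,4)@ 3/3
(1,5)@ 3/3
(1,6)@ 1/1
(2,1)% 2/2
(2,3)@ 2/2
(2,4)@ 3/3
(2,5)@ 3/3
(3,1)% 3/3
(3,2)% 1/1
(3,5)@ 2/2
(3,6)@ 2/2
(4,1)% 1/1
(4,3)% 1/2
(4,4)% 2/2
(4,6)@ 1/2
(5,3)@ 0/2
(5,4)% 2/3
(5,5)% 3/3
(5,6)% 2/3
(6,1)% — no occupied neighbors
(6,5)% 2/2
(6,6)% 2/2
The smallest same-type fraction is 0/2 at (5,3), which reduces to 0/1. Any threshold above that leaves this particle unsatisfied.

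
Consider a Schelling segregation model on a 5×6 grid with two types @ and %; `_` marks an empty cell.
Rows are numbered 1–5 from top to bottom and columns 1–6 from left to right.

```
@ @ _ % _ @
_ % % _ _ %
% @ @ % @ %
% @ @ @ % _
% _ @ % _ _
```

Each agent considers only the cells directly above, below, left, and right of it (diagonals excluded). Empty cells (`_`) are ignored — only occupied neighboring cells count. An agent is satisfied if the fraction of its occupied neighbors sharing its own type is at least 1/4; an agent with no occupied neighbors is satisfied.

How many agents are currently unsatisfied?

Row 1: (1,1)@ 1/1 ok · (1,2)@ 1/2 ok · (1,4)% 0/0 ok · (1,6)@ 0/1 unhappy
Row 2: (2,2)% 1/3 ok · (2,3)% 1/2 ok · (2,6)% 1/2 ok
Row 3: (3,1)% 1/2 ok · (3,2)@ 2/4 ok · (3,3)@ 2/4 ok · (3,4)% 0/3 unhappy · (3,5)@ 0/3 unhappy · (3,6)% 1/2 ok
Row 4: (4,1)% 2/3 ok · (4,2)@ 2/3 ok · (4,3)@ 4/4 ok · (4,4)@ 1/4 ok · (4,5)% 0/2 unhappy
Row 5: (5,1)% 1/1 ok · (5,3)@ 1/2 ok · (5,4)% 0/2 unhappy
Unsatisfied: (1,6), (3,4), (3,5), (4,5), (5,4) — 5 in total.

5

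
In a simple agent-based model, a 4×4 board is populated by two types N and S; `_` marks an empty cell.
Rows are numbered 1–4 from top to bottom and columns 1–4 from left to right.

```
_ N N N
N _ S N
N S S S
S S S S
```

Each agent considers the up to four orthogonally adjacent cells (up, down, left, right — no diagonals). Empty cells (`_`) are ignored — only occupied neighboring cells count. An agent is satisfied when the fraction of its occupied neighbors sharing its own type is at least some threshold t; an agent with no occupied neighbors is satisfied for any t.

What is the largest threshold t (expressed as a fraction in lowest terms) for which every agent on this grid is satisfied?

(1,2)N 1/1
(1,3)N 2/3
(1,4)N 2/2
(2,1)N 1/1
(2,3)S 1/3
(2,4)N 1/3
(3,1)N 1/3
(3,2)S 2/3
(3,3)S 4/4
(3,4)S 2/3
(4,1)S 1/2
(4,2)S 3/3
(4,3)S 3/3
(4,4)S 2/2
The smallest same-type fraction is 1/3 at (2,3), which reduces to 1/3. Any threshold above that leaves this agent unsatisfied.

1/3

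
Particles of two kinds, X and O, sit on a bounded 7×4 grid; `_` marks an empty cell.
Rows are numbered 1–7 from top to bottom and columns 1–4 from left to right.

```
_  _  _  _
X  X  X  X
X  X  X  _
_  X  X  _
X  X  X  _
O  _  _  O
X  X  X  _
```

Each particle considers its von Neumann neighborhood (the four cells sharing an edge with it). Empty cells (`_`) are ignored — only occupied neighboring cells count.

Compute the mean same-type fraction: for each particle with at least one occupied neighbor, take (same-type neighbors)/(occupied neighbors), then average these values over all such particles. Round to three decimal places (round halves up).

(2,1)X 2/2
(2,2)X 3/3
(2,3)X 3/3
(2,4)X 1/1
(3,1)X 2/2
(3,2)X 4/4
(3,3)X 3/3
(4,2)X 3/3
(4,3)X 3/3
(5,1)X 1/2
(5,2)X 3/3
(5,3)X 2/2
(6,1)O 0/2
(6,4)O — no occupied neighbors
(7,1)X 1/2
(7,2)X 2/2
(7,3)X 1/1
Sum over 16 particles: 2/2 + 3/3 + 3/3 + 1/1 + 2/2 + 4/4 + 3/3 + 3/3 + 3/3 + 1/2 + 3/3 + 2/2 + 0/2 + 1/2 + 2/2 + 1/1 = 14; mean = 14 ÷ 16 = 7/8 = 0.875 → 0.875.

0.875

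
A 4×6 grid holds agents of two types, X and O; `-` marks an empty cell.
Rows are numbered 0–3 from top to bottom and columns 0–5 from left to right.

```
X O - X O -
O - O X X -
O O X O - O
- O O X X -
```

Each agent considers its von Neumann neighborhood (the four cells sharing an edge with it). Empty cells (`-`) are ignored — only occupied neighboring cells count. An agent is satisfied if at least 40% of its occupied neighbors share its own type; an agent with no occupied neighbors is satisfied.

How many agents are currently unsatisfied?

(0,0)X 0/2 not
(0,1)O 0/1 not
(0,3)X 1/2 satisfied
(0,4)O 0/2 not
(1,0)O 1/2 satisfied
(1,2)O 0/2 not
(1,3)X 2/4 satisfied
(1,4)X 1/2 satisfied
(2,0)O 2/2 satisfied
(2,1)O 2/3 satisfied
(2,2)X 0/4 not
(2,3)O 0/3 not
(2,5)O 0/0 satisfied
(3,1)O 2/2 satisfied
(3,2)O 1/3 not
(3,3)X 1/3 not
(3,4)X 1/1 satisfied
Unsatisfied: (0,0), (0,1), (0,4), (1,2), (2,2), (2,3), (3,2), (3,3) — 8 in total.

8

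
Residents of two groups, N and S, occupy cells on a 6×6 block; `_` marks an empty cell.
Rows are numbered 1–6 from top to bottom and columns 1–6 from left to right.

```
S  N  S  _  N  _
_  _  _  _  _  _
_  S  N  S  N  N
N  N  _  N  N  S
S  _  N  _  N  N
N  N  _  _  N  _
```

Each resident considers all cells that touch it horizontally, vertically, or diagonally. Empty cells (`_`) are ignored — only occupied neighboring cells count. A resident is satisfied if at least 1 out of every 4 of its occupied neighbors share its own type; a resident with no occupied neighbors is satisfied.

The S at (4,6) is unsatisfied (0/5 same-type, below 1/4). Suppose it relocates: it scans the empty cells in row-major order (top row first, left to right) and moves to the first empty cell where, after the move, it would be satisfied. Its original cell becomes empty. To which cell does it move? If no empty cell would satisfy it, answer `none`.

Vacating (4,6). Empty cells in order:
  (1,4): 1/2 same-type → satisfied — stop here.

(1,4)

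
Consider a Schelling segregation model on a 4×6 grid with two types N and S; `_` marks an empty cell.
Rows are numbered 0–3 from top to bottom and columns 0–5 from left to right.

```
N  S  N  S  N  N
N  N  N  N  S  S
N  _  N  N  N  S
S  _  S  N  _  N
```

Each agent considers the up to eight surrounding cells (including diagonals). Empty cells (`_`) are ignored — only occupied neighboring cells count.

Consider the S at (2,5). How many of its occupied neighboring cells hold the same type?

Occupied neighbors of (2,5): (1,4)=S, (1,5)=S, (2,4)=N, (3,5)=N.
Same type (S): 2 of 4.

2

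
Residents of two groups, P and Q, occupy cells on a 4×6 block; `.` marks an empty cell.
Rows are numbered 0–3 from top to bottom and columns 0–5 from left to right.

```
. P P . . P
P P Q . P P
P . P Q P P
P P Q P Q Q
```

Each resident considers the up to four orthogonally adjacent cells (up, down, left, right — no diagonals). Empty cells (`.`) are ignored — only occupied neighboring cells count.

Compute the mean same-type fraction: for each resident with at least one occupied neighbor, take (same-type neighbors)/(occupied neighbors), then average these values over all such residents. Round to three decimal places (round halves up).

0.561

(0,1)P 2/2
(0,2)P 1/2
(0,5)P 1/1
(1,0)P 2/2
(1,1)P 2/3
(1,2)Q 0/3
(1,4)P 2/2
(1,5)P 3/3
(2,0)P 2/2
(2,2)P 0/3
(2,3)Q 0/3
(2,4)P 2/4
(2,5)P 2/3
(3,0)P 2/2
(3,1)P 1/2
(3,2)Q 0/3
(3,3)P 0/3
(3,4)Q 1/3
(3,5)Q 1/2
Sum over 19 residents: 2/2 + 1/2 + 1/1 + 2/2 + 2/3 + 0/3 + 2/2 + 3/3 + 2/2 + 0/3 + 0/3 + 2/4 + 2/3 + 2/2 + 1/2 + 0/3 + 0/3 + 1/3 + 1/2 = 32/3; mean = 32/3 ÷ 19 = 32/57 = 0.561403… → 0.561.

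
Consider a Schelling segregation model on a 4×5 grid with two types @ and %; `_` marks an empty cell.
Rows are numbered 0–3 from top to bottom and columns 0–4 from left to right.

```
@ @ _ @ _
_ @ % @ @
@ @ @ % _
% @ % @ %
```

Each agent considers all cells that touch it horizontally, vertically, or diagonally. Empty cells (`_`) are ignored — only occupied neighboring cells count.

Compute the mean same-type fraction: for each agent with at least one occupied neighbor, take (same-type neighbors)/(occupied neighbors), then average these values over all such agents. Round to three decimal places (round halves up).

(0,0)@ 2/2
(0,1)@ 2/3
(0,3)@ 2/3
(1,1)@ 5/6
(1,2)% 1/7
(1,3)@ 3/5
(1,4)@ 2/3
(2,0)@ 3/4
(2,1)@ 4/7
(2,2)@ 5/8
(2,3)% 3/7
(3,0)% 0/3
(3,1)@ 3/5
(3,2)% 1/5
(3,3)@ 1/4
(3,4)% 1/2
Sum over 16 agents: 2/2 + 2/3 + 2/3 + 5/6 + 1/7 + 3/5 + 2/3 + 3/4 + 4/7 + 5/8 + 3/7 + 0/3 + 3/5 + 1/5 + 1/4 + 1/2 = 7141/840; mean = 7141/840 ÷ 16 = 7141/13440 = 0.531324… → 0.531.

0.531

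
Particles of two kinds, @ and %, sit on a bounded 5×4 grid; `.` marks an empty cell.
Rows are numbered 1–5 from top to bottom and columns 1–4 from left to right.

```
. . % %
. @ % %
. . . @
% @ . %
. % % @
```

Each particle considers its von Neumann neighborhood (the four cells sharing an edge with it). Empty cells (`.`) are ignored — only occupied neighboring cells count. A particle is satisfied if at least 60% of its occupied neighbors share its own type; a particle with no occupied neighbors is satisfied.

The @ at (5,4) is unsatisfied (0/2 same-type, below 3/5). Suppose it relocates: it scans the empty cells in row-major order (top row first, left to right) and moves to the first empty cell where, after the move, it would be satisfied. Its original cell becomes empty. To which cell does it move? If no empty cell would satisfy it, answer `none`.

(1,1)

Vacating (5,4). Empty cells in order:
  (1,1): 0/0 same-type → satisfied — stop here.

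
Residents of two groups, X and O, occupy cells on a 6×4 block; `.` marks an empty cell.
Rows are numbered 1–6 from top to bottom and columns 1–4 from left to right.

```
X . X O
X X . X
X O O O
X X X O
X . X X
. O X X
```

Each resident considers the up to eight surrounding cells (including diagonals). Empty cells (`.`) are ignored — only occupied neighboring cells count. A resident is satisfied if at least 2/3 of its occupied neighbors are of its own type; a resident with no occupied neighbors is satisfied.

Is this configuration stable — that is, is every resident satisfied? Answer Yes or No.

No

(1,1)X 2/2 satisfied
(1,3)X 2/3 satisfied
(1,4)O 0/2 not
(2,1)X 3/4 satisfied
(2,2)X 4/6 satisfied
(2,4)X 1/4 not
(3,1)X 4/5 satisfied
(3,2)O 1/7 not
(3,3)O 3/7 not
(3,4)O 2/4 not
(4,1)X 3/4 satisfied
(4,2)X 5/7 satisfied
(4,3)X 3/7 not
(4,4)O 2/5 not
(5,1)X 2/3 satisfied
(5,3)X 5/7 satisfied
(5,4)X 4/5 satisfied
(6,2)O 0/3 not
(6,3)X 3/4 satisfied
(6,4)X 3/3 satisfied
For instance (1,4) has only 0/2 same-type neighbors, below 2/3.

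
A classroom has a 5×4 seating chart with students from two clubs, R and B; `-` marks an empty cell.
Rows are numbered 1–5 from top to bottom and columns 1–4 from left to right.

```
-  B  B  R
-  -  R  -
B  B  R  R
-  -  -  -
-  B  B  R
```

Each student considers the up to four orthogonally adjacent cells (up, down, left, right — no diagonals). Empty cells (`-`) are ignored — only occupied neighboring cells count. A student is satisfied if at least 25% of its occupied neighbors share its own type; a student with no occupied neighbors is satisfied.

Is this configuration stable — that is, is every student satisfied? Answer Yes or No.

No

(1,2)B 1/1 satisfied
(1,3)B 1/3 satisfied
(1,4)R 0/1 not
(2,3)R 1/2 satisfied
(3,1)B 1/1 satisfied
(3,2)B 1/2 satisfied
(3,3)R 2/3 satisfied
(3,4)R 1/1 satisfied
(5,2)B 1/1 satisfied
(5,3)B 1/2 satisfied
(5,4)R 0/1 not
For instance (1,4) has only 0/1 same-type neighbors, below 1/4.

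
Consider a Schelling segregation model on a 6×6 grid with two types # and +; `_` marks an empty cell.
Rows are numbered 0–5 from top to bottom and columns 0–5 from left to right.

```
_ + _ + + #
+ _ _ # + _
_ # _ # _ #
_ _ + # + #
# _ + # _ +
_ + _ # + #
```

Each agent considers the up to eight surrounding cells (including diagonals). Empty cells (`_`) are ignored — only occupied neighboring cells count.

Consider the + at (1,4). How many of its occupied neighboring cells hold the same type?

Occupied neighbors of (1,4): (0,3)=+, (0,4)=+, (0,5)=#, (1,3)=#, (2,3)=#, (2,5)=#.
Same type (+): 2 of 6.

2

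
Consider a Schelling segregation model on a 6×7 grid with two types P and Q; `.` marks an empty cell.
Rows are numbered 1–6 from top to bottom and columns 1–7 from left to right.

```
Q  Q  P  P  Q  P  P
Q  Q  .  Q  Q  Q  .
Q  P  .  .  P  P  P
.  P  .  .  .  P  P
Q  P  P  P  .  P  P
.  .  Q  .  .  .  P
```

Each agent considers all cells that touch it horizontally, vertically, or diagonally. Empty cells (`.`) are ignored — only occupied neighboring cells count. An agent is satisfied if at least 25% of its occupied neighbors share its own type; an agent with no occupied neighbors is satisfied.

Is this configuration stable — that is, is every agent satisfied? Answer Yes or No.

No

(1,1)Q 3/3 satisfied
(1,2)Q 3/4 satisfied
(1,3)P 1/4 satisfied
(1,4)P 1/4 satisfied
(1,5)Q 3/5 satisfied
(1,6)P 1/4 satisfied
(1,7)P 1/2 satisfied
(2,1)Q 4/5 satisfied
(2,2)Q 4/6 satisfied
(2,4)Q 2/5 satisfied
(2,5)Q 3/7 satisfied
(2,6)Q 2/7 satisfied
(3,1)Q 2/4 satisfied
(3,2)P 1/4 satisfied
(3,5)P 2/5 satisfied
(3,6)P 4/6 satisfied
(3,7)P 3/4 satisfied
(4,2)P 3/5 satisfied
(4,6)P 6/6 satisfied
(4,7)P 5/5 satisfied
(5,1)Q 0/2 not
(5,2)P 2/4 satisfied
(5,3)P 3/4 satisfied
(5,4)P 1/2 satisfied
(5,6)P 4/4 satisfied
(5,7)P 4/4 satisfied
(6,3)Q 0/3 not
(6,7)P 2/2 satisfied
For instance (5,1) has only 0/2 same-type neighbors, below 1/4.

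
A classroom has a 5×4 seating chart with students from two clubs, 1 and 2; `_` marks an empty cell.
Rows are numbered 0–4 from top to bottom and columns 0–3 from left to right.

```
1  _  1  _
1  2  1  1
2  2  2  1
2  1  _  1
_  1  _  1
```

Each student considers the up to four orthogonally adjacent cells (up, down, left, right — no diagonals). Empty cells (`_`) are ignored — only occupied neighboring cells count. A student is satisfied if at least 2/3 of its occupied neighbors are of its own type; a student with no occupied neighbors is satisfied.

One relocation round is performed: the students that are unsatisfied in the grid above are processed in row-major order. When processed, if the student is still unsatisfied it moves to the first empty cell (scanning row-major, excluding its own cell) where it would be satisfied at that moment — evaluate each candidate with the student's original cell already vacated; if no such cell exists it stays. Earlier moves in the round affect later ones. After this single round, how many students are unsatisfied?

2

Initially unsatisfied (in order): (1,0), (1,1), (1,2), (2,2), (3,0), (3,1).
  (1,0) → (0,1).
  (1,1): no empty cell satisfies it; stays.
  (1,2) → (0,3).
  (2,2) → (1,0).
  (3,0): no empty cell satisfies it; stays.
  (3,1) → (1,2).
Resulting grid:
1 1 1 1
2 2 1 1
2 2 _ 1
2 _ _ 1
_ 1 _ 1
Unsatisfied now: (0,0), (1,1).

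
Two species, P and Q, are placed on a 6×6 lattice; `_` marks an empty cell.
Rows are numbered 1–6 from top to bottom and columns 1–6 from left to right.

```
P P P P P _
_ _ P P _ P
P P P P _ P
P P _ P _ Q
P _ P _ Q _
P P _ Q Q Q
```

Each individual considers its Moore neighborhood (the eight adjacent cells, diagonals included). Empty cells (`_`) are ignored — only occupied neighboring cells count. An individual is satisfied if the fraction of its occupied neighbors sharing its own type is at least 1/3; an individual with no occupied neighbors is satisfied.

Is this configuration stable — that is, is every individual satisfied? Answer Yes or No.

Row 1: (1,1)P 1/1 ✓ · (1,2)P 3/3 ✓ · (1,3)P 4/4 ✓ · (1,4)P 4/4 ✓ · (1,5)P 3/3 ✓
Row 2: (2,3)P 7/7 ✓ · (2,4)P 6/6 ✓ · (2,6)P 2/2 ✓
Row 3: (3,1)P 3/3 ✓ · (3,2)P 5/5 ✓ · (3,3)P 6/6 ✓ · (3,4)P 4/4 ✓ · (3,6)P 1/2 ✓
Row 4: (4,1)P 4/4 ✓ · (4,2)P 6/6 ✓ · (4,4)P 3/4 ✓ · (4,6)Q 1/2 ✓
Row 5: (5,1)P 4/4 ✓ · (5,3)P 3/4 ✓ · (5,5)Q 4/5 ✓
Row 6: (6,1)P 2/2 ✓ · (6,2)P 3/3 ✓ · (6,4)Q 2/3 ✓ · (6,5)Q 3/3 ✓ · (6,6)Q 2/2 ✓
All meet the threshold, so the configuration is stable.

Yes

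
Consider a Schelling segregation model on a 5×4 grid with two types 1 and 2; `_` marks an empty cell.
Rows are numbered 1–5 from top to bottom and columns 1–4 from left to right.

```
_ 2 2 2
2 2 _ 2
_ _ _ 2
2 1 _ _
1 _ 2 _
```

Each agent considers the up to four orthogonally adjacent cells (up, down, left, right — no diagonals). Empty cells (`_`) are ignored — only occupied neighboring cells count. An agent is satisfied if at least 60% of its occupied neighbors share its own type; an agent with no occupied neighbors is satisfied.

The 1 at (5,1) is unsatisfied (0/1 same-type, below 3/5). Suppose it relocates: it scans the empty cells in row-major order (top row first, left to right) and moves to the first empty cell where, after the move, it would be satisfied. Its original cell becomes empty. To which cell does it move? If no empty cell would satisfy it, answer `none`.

none

Vacating (5,1). Empty cells in order:
  (1,1): 0/2 same-type → still unsatisfied.
  (2,3): 0/3 same-type → still unsatisfied.
  (3,1): 0/2 same-type → still unsatisfied.
  (3,2): 1/2 same-type → still unsatisfied.
  (3,3): 0/1 same-type → still unsatisfied.
  (4,3): 1/2 same-type → still unsatisfied.
  (4,4): 0/1 same-type → still unsatisfied.
  (5,2): 1/2 same-type → still unsatisfied.
  (5,4): 0/1 same-type → still unsatisfied.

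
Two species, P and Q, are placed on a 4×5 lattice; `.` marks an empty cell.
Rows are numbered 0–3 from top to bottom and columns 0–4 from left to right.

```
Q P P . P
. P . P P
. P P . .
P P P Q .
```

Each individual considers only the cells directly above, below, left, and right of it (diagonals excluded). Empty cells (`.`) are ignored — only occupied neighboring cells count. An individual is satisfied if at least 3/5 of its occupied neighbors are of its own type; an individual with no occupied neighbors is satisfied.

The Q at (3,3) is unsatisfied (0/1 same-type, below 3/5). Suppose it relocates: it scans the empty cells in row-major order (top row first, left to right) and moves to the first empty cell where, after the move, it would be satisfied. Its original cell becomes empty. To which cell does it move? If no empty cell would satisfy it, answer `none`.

Vacating (3,3). Empty cells in order:
  (0,3): 0/3 same-type → still unsatisfied.
  (1,0): 1/2 same-type → still unsatisfied.
  (1,2): 0/4 same-type → still unsatisfied.
  (2,0): 0/2 same-type → still unsatisfied.
  (2,3): 0/2 same-type → still unsatisfied.
  (2,4): 0/1 same-type → still unsatisfied.
  (3,4): 0/0 same-type → satisfied — stop here.

(3,4)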